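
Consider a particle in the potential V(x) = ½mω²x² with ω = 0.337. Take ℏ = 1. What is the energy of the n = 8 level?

The oscillator eigenvalues are E_n = ℏω(n + ½), so E_8 = 0.337 × 8.5 = 2.865.

E = 2.86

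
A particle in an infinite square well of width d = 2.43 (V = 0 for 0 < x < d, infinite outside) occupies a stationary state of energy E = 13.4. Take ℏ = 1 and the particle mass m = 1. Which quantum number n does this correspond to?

For an infinite well E_n = n²π²ℏ²/(2md²), so n = (d/πℏ)√(2mE).
n = (2.43/π) × √(2 × 1 × 13.4) = 4.004 → n = 4.

n = 4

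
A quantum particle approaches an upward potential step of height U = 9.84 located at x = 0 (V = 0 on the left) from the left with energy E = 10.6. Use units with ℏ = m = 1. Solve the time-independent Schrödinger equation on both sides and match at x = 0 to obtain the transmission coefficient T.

On each side the TISE gives plane waves with k = √(2m(E − V))/ℏ: k₁ = √(2·1·10.6) = 4.604, k₂ = √(2·1·0.76) = 1.233.
Matching ψ and ψ′ at x = 0 gives r = (k₁ − k₂)/(k₁ + k₂), so R = r² = 0.3336 and T = 1 − R = 0.6664.

T = 0.666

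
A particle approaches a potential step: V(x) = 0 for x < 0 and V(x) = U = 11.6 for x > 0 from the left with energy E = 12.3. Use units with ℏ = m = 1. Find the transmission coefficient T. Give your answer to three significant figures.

T = 0.622

The wavenumbers are k₁ = √(2mE)/ℏ = 4.960 on the left and k₂ = √(2m(E − U))/ℏ = 1.183 on the right.
Matching ψ and ψ′ at x = 0 gives r = (k₁ − k₂)/(k₁ + k₂), so R = r² = 0.3780 and T = 1 − R = 0.6220.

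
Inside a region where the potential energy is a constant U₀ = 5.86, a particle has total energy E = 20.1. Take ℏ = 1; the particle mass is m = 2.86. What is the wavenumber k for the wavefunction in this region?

k = 9.03

With E > U₀ the solution is oscillatory, ψ ∝ e^{±ikx} with k = √(2m(E − U₀))/ℏ.
k = √(2 × 2.86 × 14.24) = 9.025.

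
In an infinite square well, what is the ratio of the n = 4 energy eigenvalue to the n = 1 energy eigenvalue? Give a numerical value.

E_n = n²π²ℏ²/(2mL²) so the ratio is n₂²/n₁² = 16/1 = 16.

16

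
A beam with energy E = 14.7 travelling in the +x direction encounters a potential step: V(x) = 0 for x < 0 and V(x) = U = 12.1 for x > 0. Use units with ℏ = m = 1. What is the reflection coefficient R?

R = 0.166

The wavenumbers are k₁ = √(2mE)/ℏ = 5.422 on the left and k₂ = √(2m(E − U))/ℏ = 2.280 on the right.
Matching ψ and ψ′ at x = 0 gives r = (k₁ − k₂)/(k₁ + k₂), so R = r² = 0.1664 and T = 1 − R = 0.8336.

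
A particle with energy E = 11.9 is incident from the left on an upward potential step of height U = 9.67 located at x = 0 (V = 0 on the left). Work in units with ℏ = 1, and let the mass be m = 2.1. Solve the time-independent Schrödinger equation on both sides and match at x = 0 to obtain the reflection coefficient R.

R = 0.157

On each side the TISE gives plane waves with k = √(2m(E − V))/ℏ: k₁ = √(2·2.1·11.9) = 7.070, k₂ = √(2·2.1·2.23) = 3.060.
Matching ψ and ψ′ at x = 0 gives r = (k₁ − k₂)/(k₁ + k₂), so R = r² = 0.1566 and T = 1 − R = 0.8434.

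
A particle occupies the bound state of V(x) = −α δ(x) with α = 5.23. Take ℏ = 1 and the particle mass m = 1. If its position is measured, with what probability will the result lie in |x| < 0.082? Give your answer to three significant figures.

P = 0.576

The normalised bound state is ψ = √κ e^{−κ|x|} with κ = mα/ℏ² = 5.230.
P(|x| < d) = ∫_{−d}^{d} κ e^{−2κ|x|} dx = 1 − e^{−2κd} = 1 − e^{−0.8577} = 0.5759.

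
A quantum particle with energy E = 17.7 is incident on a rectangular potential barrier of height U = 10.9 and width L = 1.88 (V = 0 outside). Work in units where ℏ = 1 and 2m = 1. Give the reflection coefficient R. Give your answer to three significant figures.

R = 0.192

E > U: inside the barrier k₂ = √(2m(E − U))/ℏ = 2.608, k₂L = 4.902.
Matching at both interfaces gives T⁻¹ = 1 + U² sin²(k₂L) / [4E(E − U)] = 1.238, hence T = 0.808.
R = 1 − T = 0.192.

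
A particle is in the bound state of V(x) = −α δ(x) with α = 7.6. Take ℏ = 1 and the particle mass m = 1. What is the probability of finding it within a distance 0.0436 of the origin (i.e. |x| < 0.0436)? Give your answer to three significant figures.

The normalised bound state is ψ = √κ e^{−κ|x|} with κ = mα/ℏ² = 7.600.
P(|x| < d) = ∫_{−d}^{d} κ e^{−2κ|x|} dx = 1 − e^{−2κd} = 1 − e^{−0.6627} = 0.4846.

P = 0.485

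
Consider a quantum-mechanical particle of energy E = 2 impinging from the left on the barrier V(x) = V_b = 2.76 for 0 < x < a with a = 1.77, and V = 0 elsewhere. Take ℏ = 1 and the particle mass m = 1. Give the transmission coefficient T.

T = 0.0400

E < V_b: inside the barrier ψ ∝ e^{±κx} with κ = √(2m(V_b − E))/ℏ = 1.233.
κa = 2.182, sinh(κa) = 4.377.
Matching ψ, ψ′ at both faces gives T = [1 + V_b² sinh²(κa) / (4E(V_b − E))]⁻¹ = 1/25.00 = 0.0400.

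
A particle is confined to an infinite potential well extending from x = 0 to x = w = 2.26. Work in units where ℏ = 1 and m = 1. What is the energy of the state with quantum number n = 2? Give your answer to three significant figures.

E = 3.86

The infinite-well eigenfunctions ψ_n = √(2/w) sin(nπx/w) vanish at both walls, giving E_n = n²π²ℏ²/(2mw²).
E_2 = 2² × π² / (2 × 1 × 2.26²) = 3.865.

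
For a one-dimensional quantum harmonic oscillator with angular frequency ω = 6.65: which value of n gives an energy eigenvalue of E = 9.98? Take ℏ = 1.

E_n = ℏω(n + ½) ⇒ n = E/(ℏω) − ½ = 9.98/6.65 − 0.5 = 1.001 → n = 1.

n = 1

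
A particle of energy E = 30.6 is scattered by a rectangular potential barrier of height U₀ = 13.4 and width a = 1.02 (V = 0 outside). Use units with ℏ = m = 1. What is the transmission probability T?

T = 0.993

E > U₀: inside the barrier k₂ = √(2m(E − U₀))/ℏ = 5.865, k₂a = 5.982.
T = [1 + U₀² sin²(k₂a) / (4E(E − U₀))]⁻¹ = 1/1.007 = 0.993.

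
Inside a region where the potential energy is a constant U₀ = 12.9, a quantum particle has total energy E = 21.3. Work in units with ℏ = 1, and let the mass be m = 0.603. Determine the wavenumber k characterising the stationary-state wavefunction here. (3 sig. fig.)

k = 3.18

With E > U₀ the solution is oscillatory, ψ ∝ e^{±ikx} with k = √(2m(E − U₀))/ℏ.
k = √(2 × 0.603 × 8.4) = 3.183.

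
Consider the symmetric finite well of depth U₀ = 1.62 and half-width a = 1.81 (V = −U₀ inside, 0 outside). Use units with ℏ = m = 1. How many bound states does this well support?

N = 3

The dimensionless depth is z₀ = a√(2mU₀)/ℏ = 1.81 × √(3.240) = 3.258.
The even/odd transcendental equations gain one root per π/2 in z₀, giving N = 1 + ⌊2z₀/π⌋ = 1 + ⌊2.074⌋ = 3.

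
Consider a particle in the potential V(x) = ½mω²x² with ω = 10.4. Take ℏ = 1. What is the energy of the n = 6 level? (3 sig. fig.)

E = 67.6

Using E_n = (n + ½)ℏω: E_6 = 6.5 × 10.4 = 67.60.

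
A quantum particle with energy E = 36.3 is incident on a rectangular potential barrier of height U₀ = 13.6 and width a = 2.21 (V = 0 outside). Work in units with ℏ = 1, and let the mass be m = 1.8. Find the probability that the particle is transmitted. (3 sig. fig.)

E > U₀: inside the barrier k₂ = √(2m(E − U₀))/ℏ = 9.040, k₂a = 19.98.
Matching at both interfaces gives T⁻¹ = 1 + U₀² sin²(k₂a) / [4E(E − U₀)] = 1.046, hence T = 0.956.

T = 0.956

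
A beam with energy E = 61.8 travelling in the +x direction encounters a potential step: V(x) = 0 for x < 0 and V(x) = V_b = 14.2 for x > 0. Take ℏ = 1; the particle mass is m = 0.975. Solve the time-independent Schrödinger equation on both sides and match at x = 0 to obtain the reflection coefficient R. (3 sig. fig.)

R = 0.00425

On each side the TISE gives plane waves with k = √(2m(E − V))/ℏ: k₁ = √(2·0.975·61.8) = 10.98, k₂ = √(2·0.975·47.6) = 9.634.
Matching ψ and ψ′ at x = 0 gives r = (k₁ − k₂)/(k₁ + k₂), so R = r² = 0.004248 and T = 1 − R = 0.9958.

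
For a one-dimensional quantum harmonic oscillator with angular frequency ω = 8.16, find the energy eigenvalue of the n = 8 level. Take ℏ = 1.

E = 69.4

The oscillator eigenvalues are E_n = ℏω(n + ½), so E_8 = 8.16 × 8.5 = 69.36.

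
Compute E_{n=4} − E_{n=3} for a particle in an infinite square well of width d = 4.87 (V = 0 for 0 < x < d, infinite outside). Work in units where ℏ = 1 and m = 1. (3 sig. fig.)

ΔE = 1.46

E_n = n²π²ℏ²/(2md²), so ΔE = (4² − 3²) π²ℏ²/(2md²).
ΔE = 7 × π² / (2 × 1 × 4.87²) = 1.456.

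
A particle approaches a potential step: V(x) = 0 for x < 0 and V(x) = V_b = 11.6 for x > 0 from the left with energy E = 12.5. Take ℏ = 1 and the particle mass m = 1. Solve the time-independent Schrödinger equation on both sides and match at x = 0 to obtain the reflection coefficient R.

R = 0.333

The wavenumbers are k₁ = √(2mE)/ℏ = 5.000 on the left and k₂ = √(2m(E − V_b))/ℏ = 1.342 on the right.
Matching ψ and ψ′ at x = 0 gives r = (k₁ − k₂)/(k₁ + k₂), so R = r² = 0.3328 and T = 1 − R = 0.6672.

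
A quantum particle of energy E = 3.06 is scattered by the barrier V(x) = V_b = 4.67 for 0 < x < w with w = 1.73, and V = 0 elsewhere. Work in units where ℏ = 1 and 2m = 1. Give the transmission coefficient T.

Since E < V_b the interior solution is evanescent with decay constant κ = √(2m(V_b − E))/ℏ = 1.269.
κw = 2.195, sinh(κw) = 4.435.
The exact tunnelling result is T⁻¹ = 1 + V_b² sinh²(κw) / [4E(V_b − E)] = 22.77, so T = 0.0439.

T = 0.0439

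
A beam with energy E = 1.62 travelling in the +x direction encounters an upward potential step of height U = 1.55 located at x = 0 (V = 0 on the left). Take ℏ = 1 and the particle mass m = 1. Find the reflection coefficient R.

R = 0.430

On each side the TISE gives plane waves with k = √(2m(E − V))/ℏ: k₁ = √(2·1·1.62) = 1.800, k₂ = √(2·1·0.07) = 0.3742.
Matching ψ and ψ′ at x = 0 gives r = (k₁ − k₂)/(k₁ + k₂), so R = r² = 0.4301 and T = 1 − R = 0.5699.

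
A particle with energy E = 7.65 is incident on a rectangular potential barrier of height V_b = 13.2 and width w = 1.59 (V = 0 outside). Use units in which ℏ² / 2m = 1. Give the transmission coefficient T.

Since E < V_b the interior solution is evanescent with decay constant κ = √(2m(V_b − E))/ℏ = 2.356.
κw = 3.746, sinh(κw) = 21.16.
The exact tunnelling result is T⁻¹ = 1 + V_b² sinh²(κw) / [4E(V_b − E)] = 460.3, so T = 0.00217.

T = 0.00217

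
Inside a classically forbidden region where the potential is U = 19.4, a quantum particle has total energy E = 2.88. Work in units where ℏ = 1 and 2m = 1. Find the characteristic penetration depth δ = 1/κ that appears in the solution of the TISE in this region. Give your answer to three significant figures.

Since E < U the TISE in this region is ψ'' = κ²ψ with κ = √(2m(U − E))/ℏ.
κ = √(2 × 0.5 × 16.52) = 4.064. The penetration depth is δ = 1/κ = 0.246.

δ = 0.246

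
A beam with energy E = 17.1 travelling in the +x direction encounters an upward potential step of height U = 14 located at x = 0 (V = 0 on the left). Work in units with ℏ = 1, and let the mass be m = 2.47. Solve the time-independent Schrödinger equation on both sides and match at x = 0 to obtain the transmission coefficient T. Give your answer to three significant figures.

The wavenumbers are k₁ = √(2mE)/ℏ = 9.191 on the left and k₂ = √(2m(E − U))/ℏ = 3.913 on the right.
Matching ψ and ψ′ at x = 0 gives r = (k₁ − k₂)/(k₁ + k₂), so R = r² = 0.1622 and T = 1 − R = 0.8378.

T = 0.838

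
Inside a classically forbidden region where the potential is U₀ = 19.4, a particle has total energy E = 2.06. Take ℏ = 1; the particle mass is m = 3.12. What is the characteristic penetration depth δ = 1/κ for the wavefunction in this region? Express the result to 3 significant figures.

Since E < U₀ the TISE in this region is ψ'' = κ²ψ with κ = √(2m(U₀ − E))/ℏ.
κ = √(2 × 3.12 × 17.34) = 10.40. The penetration depth is δ = 1/κ = 0.0961.

δ = 0.0961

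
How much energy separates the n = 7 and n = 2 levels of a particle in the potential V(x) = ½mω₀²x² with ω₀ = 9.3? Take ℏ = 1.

E_n = ℏω₀(n + ½), so ΔE = (7 − 2) ℏω₀ = 5 × 9.3 = 46.50.

ΔE = 46.5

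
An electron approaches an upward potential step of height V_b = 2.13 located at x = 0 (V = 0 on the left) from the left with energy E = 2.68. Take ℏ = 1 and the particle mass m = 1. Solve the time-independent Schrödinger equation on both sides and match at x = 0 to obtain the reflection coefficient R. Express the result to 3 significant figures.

R = 0.142

On each side the TISE gives plane waves with k = √(2m(E − V))/ℏ: k₁ = √(2·1·2.68) = 2.315, k₂ = √(2·1·0.55) = 1.049.
Continuity of ψ and ψ′ at the step yields the reflection amplitude r = (k₁ − k₂)/(k₁ + k₂) = 0.3764; thus R = |r|² = 0.1417, T = 0.8583.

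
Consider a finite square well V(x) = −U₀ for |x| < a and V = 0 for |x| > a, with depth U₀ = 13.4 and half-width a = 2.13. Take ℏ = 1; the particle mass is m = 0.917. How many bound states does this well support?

The dimensionless depth is z₀ = a√(2mU₀)/ℏ = 2.13 × √(24.58) = 10.56.
A new bound state (alternating even/odd) appears each time z₀ passes a multiple of π/2, so N = ⌊2z₀/π⌋ + 1 = ⌊6.722⌋ + 1 = 7.

N = 7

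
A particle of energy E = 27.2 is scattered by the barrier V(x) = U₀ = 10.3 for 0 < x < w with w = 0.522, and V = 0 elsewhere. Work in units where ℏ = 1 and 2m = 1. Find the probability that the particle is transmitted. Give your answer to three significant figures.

E > U₀: inside the barrier k₂ = √(2m(E − U₀))/ℏ = 4.111, k₂w = 2.146.
Matching at both interfaces gives T⁻¹ = 1 + U₀² sin²(k₂w) / [4E(E − U₀)] = 1.041, hence T = 0.961.

T = 0.961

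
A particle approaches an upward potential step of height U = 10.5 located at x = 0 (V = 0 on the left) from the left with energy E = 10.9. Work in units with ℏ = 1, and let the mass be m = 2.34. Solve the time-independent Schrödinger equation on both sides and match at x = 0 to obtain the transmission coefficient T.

On each side the TISE gives plane waves with k = √(2m(E − V))/ℏ: k₁ = √(2·2.34·10.9) = 7.142, k₂ = √(2·2.34·0.4) = 1.368.
Continuity of ψ and ψ′ at the step yields the reflection amplitude r = (k₁ − k₂)/(k₁ + k₂) = 0.6785; thus R = |r|² = 0.4603, T = 0.5397.

T = 0.540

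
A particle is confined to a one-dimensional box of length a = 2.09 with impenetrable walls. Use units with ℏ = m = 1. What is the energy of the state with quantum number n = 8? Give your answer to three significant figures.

The infinite-well eigenfunctions ψ_n = √(2/a) sin(nπx/a) vanish at both walls, giving E_n = n²π²ℏ²/(2ma²).
E_8 = 8² × π² / (2 × 1 × 2.09²) = 72.30.

E = 72.3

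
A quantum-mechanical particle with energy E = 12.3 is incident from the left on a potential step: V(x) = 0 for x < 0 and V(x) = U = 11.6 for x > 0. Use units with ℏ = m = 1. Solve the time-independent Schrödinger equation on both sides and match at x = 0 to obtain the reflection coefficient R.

The wavenumbers are k₁ = √(2mE)/ℏ = 4.960 on the left and k₂ = √(2m(E − U))/ℏ = 1.183 on the right.
Continuity of ψ and ψ′ at the step yields the reflection amplitude r = (k₁ − k₂)/(k₁ + k₂) = 0.6148; thus R = |r|² = 0.3780, T = 0.6220.

R = 0.378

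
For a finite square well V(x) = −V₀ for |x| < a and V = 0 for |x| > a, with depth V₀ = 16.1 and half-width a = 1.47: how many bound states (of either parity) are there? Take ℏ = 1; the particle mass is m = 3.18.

The dimensionless depth is z₀ = a√(2mV₀)/ℏ = 1.47 × √(102.4) = 14.88.
The even/odd transcendental equations gain one root per π/2 in z₀, giving N = 1 + ⌊2z₀/π⌋ = 1 + ⌊9.470⌋ = 10.

N = 10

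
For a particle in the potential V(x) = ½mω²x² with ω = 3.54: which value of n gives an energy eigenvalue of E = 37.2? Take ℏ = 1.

E_n = ℏω(n + ½) ⇒ n = E/(ℏω) − ½ = 37.2/3.54 − 0.5 = 10.008 → n = 10.

n = 10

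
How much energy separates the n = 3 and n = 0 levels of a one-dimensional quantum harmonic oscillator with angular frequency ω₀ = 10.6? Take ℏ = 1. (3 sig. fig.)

E_n = ℏω₀(n + ½), so ΔE = (3 − 0) ℏω₀ = 3 × 10.6 = 31.80.

ΔE = 31.8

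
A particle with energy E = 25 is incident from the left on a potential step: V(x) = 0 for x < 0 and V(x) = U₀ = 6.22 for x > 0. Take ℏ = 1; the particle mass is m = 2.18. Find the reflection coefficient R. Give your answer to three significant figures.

The wavenumbers are k₁ = √(2mE)/ℏ = 10.44 on the left and k₂ = √(2m(E − U₀))/ℏ = 9.049 on the right.
Continuity of ψ and ψ′ at the step yields the reflection amplitude r = (k₁ − k₂)/(k₁ + k₂) = 0.07140; thus R = |r|² = 0.005098, T = 0.9949.

R = 0.00510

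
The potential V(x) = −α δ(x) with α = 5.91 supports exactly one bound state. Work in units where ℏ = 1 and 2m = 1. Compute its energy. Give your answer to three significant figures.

The bound state is ψ(x) = √κ e^{−κ|x|}. The derivative jump ψ'(0⁺) − ψ'(0⁻) = −(2mα/ℏ²)ψ(0) fixes κ = mα/ℏ² = 2.955.
Then E = −ℏ²κ²/(2m) = −mα²/(2ℏ²) = -8.732.

E = -8.73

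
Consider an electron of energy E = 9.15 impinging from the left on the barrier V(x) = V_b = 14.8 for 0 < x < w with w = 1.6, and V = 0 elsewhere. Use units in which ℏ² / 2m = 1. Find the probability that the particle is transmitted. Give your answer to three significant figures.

Since E < V_b the interior solution is evanescent with decay constant κ = √(2m(V_b − E))/ℏ = 2.377.
κw = 3.803, sinh(κw) = 22.41.
The exact tunnelling result is T⁻¹ = 1 + V_b² sinh²(κw) / [4E(V_b − E)] = 533.0, so T = 0.00188.

T = 0.00188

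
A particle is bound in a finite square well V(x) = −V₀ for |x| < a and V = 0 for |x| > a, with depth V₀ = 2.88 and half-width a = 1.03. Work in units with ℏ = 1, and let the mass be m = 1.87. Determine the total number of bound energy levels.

The dimensionless depth is z₀ = a√(2mV₀)/ℏ = 1.03 × √(10.77) = 3.380.
The even/odd transcendental equations gain one root per π/2 in z₀, giving N = 1 + ⌊2z₀/π⌋ = 1 + ⌊2.152⌋ = 3.

N = 3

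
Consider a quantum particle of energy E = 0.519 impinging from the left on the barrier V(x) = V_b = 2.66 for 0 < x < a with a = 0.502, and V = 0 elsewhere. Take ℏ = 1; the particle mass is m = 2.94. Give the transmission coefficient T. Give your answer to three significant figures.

T = 0.0702

E < V_b: inside the barrier ψ ∝ e^{±κx} with κ = √(2m(V_b − E))/ℏ = 3.548.
κa = 1.781, sinh(κa) = 2.884.
The exact tunnelling result is T⁻¹ = 1 + V_b² sinh²(κa) / [4E(V_b − E)] = 14.24, so T = 0.0702.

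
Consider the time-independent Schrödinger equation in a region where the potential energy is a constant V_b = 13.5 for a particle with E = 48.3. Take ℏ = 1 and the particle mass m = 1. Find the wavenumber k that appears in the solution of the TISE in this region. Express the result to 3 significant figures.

With E > V_b the solution is oscillatory, ψ ∝ e^{±ikx} with k = √(2m(E − V_b))/ℏ.
k = √(2 × 1 × 34.8) = 8.343.

k = 8.34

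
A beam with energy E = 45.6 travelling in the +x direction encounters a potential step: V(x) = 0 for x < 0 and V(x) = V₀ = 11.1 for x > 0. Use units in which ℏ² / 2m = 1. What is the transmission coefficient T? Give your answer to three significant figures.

T = 0.995

The wavenumbers are k₁ = √(2mE)/ℏ = 6.753 on the left and k₂ = √(2m(E − V₀))/ℏ = 5.874 on the right.
Matching ψ and ψ′ at x = 0 gives r = (k₁ − k₂)/(k₁ + k₂), so R = r² = 0.004848 and T = 1 − R = 0.9952.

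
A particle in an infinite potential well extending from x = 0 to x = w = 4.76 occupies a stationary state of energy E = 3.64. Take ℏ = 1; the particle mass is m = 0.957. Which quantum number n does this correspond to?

n = 4

For an infinite well E_n = n²π²ℏ²/(2mw²), so n = (w/πℏ)√(2mE).
n = (4.76/π) × √(2 × 0.957 × 3.64) = 3.999 → n = 4.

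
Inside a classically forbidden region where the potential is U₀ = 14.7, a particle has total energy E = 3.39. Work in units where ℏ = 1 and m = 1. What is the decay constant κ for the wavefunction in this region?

Since E < U₀ the TISE in this region is ψ'' = κ²ψ with κ = √(2m(U₀ − E))/ℏ.
κ = √(2 × 1 × 11.31) = 4.756.

κ = 4.76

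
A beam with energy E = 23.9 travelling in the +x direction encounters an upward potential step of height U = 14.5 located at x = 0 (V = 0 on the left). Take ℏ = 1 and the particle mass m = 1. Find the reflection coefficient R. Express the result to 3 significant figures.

The wavenumbers are k₁ = √(2mE)/ℏ = 6.914 on the left and k₂ = √(2m(E − U))/ℏ = 4.336 on the right.
Continuity of ψ and ψ′ at the step yields the reflection amplitude r = (k₁ − k₂)/(k₁ + k₂) = 0.2292; thus R = |r|² = 0.05251, T = 0.9475.

R = 0.0525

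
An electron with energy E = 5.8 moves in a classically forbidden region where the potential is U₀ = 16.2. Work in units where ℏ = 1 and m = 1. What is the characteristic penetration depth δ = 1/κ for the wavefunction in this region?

δ = 0.219

Since E < U₀ the TISE in this region is ψ'' = κ²ψ with κ = √(2m(U₀ − E))/ℏ.
κ = √(2 × 1 × 10.4) = 4.561. The penetration depth is δ = 1/κ = 0.219.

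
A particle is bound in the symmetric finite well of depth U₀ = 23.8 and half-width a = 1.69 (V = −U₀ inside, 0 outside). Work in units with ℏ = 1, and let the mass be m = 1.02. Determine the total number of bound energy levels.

The dimensionless depth is z₀ = a√(2mU₀)/ℏ = 1.69 × √(48.55) = 11.78.
The even/odd transcendental equations gain one root per π/2 in z₀, giving N = 1 + ⌊2z₀/π⌋ = 1 + ⌊7.497⌋ = 8.

N = 8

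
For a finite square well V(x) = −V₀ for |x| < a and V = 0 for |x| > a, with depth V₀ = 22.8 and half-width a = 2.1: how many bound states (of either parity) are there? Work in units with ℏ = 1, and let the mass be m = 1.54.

N = 12

Define the well-strength parameter z₀ = (a/ℏ)√(2mV₀) = 2.1 × √(2·1.54·22.8) = 17.60.
A new bound state (alternating even/odd) appears each time z₀ passes a multiple of π/2, so N = ⌊2z₀/π⌋ + 1 = ⌊11.20⌋ + 1 = 12.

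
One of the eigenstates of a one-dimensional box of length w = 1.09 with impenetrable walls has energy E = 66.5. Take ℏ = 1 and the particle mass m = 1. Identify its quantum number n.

n = 4

For an infinite well E_n = n²π²ℏ²/(2mw²), so n = (w/πℏ)√(2mE).
n = (1.09/π) × √(2 × 1 × 66.5) = 4.001 → n = 4.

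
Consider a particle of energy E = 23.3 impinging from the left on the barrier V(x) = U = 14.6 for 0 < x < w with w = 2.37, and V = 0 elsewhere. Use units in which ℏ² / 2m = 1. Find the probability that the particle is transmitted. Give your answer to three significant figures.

T = 0.900

E > U: inside the barrier k₂ = √(2m(E − U))/ℏ = 2.950, k₂w = 6.990.
T = [1 + U² sin²(k₂w) / (4E(E − U))]⁻¹ = 1/1.111 = 0.900.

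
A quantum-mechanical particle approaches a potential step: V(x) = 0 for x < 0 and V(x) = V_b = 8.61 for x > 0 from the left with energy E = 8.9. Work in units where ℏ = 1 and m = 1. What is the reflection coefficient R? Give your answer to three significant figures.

R = 0.482

On each side the TISE gives plane waves with k = √(2m(E − V))/ℏ: k₁ = √(2·1·8.9) = 4.219, k₂ = √(2·1·0.29) = 0.7616.
Continuity of ψ and ψ′ at the step yields the reflection amplitude r = (k₁ − k₂)/(k₁ + k₂) = 0.6942; thus R = |r|² = 0.4819, T = 0.5181.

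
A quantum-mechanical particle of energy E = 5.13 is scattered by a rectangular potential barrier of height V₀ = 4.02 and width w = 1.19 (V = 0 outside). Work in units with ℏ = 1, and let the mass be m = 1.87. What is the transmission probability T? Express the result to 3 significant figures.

E > V₀: inside the barrier k₂ = √(2m(E − V₀))/ℏ = 2.037, k₂w = 2.425.
T = [1 + V₀² sin²(k₂w) / (4E(E − V₀))]⁻¹ = 1/1.306 = 0.765.

T = 0.765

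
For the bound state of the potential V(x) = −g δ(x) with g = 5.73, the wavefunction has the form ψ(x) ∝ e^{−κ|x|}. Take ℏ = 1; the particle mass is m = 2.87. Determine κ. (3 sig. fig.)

κ = 16.4

Integrate −(ℏ²/2m)ψ'' − gδ(x)ψ = Eψ from −ε to +ε: the ψ'' term gives ψ'(0⁺) − ψ'(0⁻) and the δ term gives −(2mg/ℏ²)ψ(0).
With ψ ∝ e^{−κ|x|} this yields −2κ = −2mg/ℏ², so κ = mg/ℏ² = 16.45.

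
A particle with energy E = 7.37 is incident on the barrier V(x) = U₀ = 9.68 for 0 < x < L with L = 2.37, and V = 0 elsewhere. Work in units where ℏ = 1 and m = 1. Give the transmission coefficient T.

T = 0.000109

Since E < U₀ the interior solution is evanescent with decay constant κ = √(2m(U₀ − E))/ℏ = 2.149.
κL = 5.094, sinh(κL) = 81.53.
The exact tunnelling result is T⁻¹ = 1 + U₀² sinh²(κL) / [4E(U₀ − E)] = 9147, so T = 0.000109.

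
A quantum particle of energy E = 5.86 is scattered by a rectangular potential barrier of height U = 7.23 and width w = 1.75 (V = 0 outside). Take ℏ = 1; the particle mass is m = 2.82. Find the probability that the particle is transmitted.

E < U: inside the barrier ψ ∝ e^{±κx} with κ = √(2m(U − E))/ℏ = 2.780.
κw = 4.864, sinh(κw) = 64.80.
The exact tunnelling result is T⁻¹ = 1 + U² sinh²(κw) / [4E(U − E)] = 6836, so T = 0.000146.

T = 0.000146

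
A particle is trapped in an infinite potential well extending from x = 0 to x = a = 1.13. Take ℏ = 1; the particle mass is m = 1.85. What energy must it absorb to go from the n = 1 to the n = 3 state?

E_n = n²π²ℏ²/(2ma²), so ΔE = (3² − 1²) π²ℏ²/(2ma²).
ΔE = 8 × π² / (2 × 1.85 × 1.13²) = 16.71.

ΔE = 16.7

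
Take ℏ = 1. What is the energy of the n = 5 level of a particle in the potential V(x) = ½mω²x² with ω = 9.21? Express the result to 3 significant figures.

The oscillator eigenvalues are E_n = ℏω(n + ½), so E_5 = 9.21 × 5.5 = 50.66.

E = 50.7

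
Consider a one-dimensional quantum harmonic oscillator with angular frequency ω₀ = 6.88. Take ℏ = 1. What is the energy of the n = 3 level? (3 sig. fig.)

E = 24.1

The oscillator eigenvalues are E_n = ℏω₀(n + ½), so E_3 = 6.88 × 3.5 = 24.08.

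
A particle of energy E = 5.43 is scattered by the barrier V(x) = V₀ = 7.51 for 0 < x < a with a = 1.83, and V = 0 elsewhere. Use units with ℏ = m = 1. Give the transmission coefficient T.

Since E < V₀ the interior solution is evanescent with decay constant κ = √(2m(V₀ − E))/ℏ = 2.040.
κa = 3.732, sinh(κa) = 20.88.
Matching ψ, ψ′ at both faces gives T = [1 + V₀² sinh²(κa) / (4E(V₀ − E))]⁻¹ = 1/545.2 = 0.00183.

T = 0.00183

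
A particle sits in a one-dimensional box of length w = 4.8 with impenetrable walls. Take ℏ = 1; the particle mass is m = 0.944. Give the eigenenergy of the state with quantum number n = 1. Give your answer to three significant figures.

E = 0.227

The infinite-well eigenfunctions ψ_n = √(2/w) sin(nπx/w) vanish at both walls, giving E_n = n²π²ℏ²/(2mw²).
E_1 = 1² × π² / (2 × 0.944 × 4.8²) = 0.2269.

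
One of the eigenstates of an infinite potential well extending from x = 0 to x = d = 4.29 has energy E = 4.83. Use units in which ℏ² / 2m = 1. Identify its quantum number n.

n = 3

From E_n = n²π²ℏ²/(2md²) invert to n = √(2md²E)/(πℏ).
n = (4.29/π) × √(2 × 0.5 × 4.83) = 3.001 → n = 3.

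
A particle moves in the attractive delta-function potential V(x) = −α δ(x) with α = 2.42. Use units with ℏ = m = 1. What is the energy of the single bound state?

For x ≠ 0 the bound state is ψ ∝ e^{−κ|x|}; integrating the TISE across the delta gives the cusp condition 2κ = 2mα/ℏ², so κ = 2.420.
Then E = −ℏ²κ²/(2m) = −mα²/(2ℏ²) = -2.928.

E = -2.93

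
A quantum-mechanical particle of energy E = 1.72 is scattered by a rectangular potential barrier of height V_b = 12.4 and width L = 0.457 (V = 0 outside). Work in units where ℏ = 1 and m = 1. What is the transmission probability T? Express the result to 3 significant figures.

T = 0.0280

Since E < V_b the interior solution is evanescent with decay constant κ = √(2m(V_b − E))/ℏ = 4.622.
κL = 2.112, sinh(κL) = 4.072.
The exact tunnelling result is T⁻¹ = 1 + V_b² sinh²(κL) / [4E(V_b − E)] = 35.70, so T = 0.0280.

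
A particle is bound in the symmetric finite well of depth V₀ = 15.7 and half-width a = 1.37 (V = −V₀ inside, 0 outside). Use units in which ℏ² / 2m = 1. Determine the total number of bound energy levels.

N = 4

Define the well-strength parameter z₀ = (a/ℏ)√(2mV₀) = 1.37 × √(2·0.5·15.7) = 5.428.
The even/odd transcendental equations gain one root per π/2 in z₀, giving N = 1 + ⌊2z₀/π⌋ = 1 + ⌊3.456⌋ = 4.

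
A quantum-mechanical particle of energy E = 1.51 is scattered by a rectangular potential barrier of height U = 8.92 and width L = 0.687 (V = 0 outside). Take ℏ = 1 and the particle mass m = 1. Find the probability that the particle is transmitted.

E < U: inside the barrier ψ ∝ e^{±κx} with κ = √(2m(U − E))/ℏ = 3.850.
κL = 2.645, sinh(κL) = 7.004.
Matching ψ, ψ′ at both faces gives T = [1 + U² sinh²(κL) / (4E(U − E))]⁻¹ = 1/88.22 = 0.0113.

T = 0.0113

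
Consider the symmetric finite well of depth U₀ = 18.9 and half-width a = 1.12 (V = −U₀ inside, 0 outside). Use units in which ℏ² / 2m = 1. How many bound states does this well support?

N = 4

The dimensionless depth is z₀ = a√(2mU₀)/ℏ = 1.12 × √(18.90) = 4.869.
The even/odd transcendental equations gain one root per π/2 in z₀, giving N = 1 + ⌊2z₀/π⌋ = 1 + ⌊3.100⌋ = 4.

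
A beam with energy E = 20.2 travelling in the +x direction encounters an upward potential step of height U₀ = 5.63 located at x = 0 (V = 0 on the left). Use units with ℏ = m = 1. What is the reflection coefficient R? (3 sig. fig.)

The wavenumbers are k₁ = √(2mE)/ℏ = 6.356 on the left and k₂ = √(2m(E − U₀))/ℏ = 5.398 on the right.
Continuity of ψ and ψ′ at the step yields the reflection amplitude r = (k₁ − k₂)/(k₁ + k₂) = 0.08150; thus R = |r|² = 0.006642, T = 0.9934.

R = 0.00664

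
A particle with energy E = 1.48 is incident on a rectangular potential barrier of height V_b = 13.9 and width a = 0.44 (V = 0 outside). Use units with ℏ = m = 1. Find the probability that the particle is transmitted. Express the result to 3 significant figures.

Since E < V_b the interior solution is evanescent with decay constant κ = √(2m(V_b − E))/ℏ = 4.984.
κa = 2.193, sinh(κa) = 4.425.
The exact tunnelling result is T⁻¹ = 1 + V_b² sinh²(κa) / [4E(V_b − E)] = 52.45, so T = 0.0191.

T = 0.0191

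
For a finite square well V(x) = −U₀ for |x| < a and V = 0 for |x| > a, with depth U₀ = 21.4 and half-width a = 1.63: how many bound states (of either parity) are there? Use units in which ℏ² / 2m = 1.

Define the well-strength parameter z₀ = (a/ℏ)√(2mU₀) = 1.63 × √(2·0.5·21.4) = 7.540.
A new bound state (alternating even/odd) appears each time z₀ passes a multiple of π/2, so N = ⌊2z₀/π⌋ + 1 = ⌊4.800⌋ + 1 = 5.

N = 5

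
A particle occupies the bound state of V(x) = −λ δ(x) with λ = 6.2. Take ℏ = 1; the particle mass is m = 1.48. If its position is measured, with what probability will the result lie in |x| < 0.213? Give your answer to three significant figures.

P = 0.980

The normalised bound state is ψ = √κ e^{−κ|x|} with κ = mλ/ℏ² = 9.176.
P(|x| < d) = ∫_{−d}^{d} κ e^{−2κ|x|} dx = 1 − e^{−2κd} = 1 − e^{−3.909} = 0.9799.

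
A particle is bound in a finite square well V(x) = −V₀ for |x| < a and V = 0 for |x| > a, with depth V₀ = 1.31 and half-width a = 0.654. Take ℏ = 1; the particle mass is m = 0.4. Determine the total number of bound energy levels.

N = 1

Define the well-strength parameter z₀ = (a/ℏ)√(2mV₀) = 0.654 × √(2·0.4·1.31) = 0.6695.
The even/odd transcendental equations gain one root per π/2 in z₀, giving N = 1 + ⌊2z₀/π⌋ = 1 + ⌊0.4262⌋ = 1.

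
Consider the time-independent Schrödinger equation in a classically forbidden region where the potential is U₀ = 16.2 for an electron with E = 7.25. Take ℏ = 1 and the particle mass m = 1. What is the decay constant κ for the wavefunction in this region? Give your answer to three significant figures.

κ = 4.23

Since E < U₀ the TISE in this region is ψ'' = κ²ψ with κ = √(2m(U₀ − E))/ℏ.
κ = √(2 × 1 × 8.95) = 4.231.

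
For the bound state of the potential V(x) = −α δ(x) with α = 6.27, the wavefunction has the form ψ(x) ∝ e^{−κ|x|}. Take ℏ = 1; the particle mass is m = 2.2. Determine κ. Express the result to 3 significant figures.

κ = 13.8

Integrate −(ℏ²/2m)ψ'' − αδ(x)ψ = Eψ from −ε to +ε: the ψ'' term gives ψ'(0⁺) − ψ'(0⁻) and the δ term gives −(2mα/ℏ²)ψ(0).
With ψ ∝ e^{−κ|x|} this yields −2κ = −2mα/ℏ², so κ = mα/ℏ² = 13.79.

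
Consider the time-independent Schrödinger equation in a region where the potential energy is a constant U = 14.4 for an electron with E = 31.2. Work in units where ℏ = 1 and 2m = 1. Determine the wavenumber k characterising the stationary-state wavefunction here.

With E > U the solution is oscillatory, ψ ∝ e^{±ikx} with k = √(2m(E − U))/ℏ.
k = √(2 × 0.5 × 16.8) = 4.099.

k = 4.10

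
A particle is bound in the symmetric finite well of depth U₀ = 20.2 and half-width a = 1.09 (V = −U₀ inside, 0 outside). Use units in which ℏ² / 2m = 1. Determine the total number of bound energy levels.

N = 4

Define the well-strength parameter z₀ = (a/ℏ)√(2mU₀) = 1.09 × √(2·0.5·20.2) = 4.899.
A new bound state (alternating even/odd) appears each time z₀ passes a multiple of π/2, so N = ⌊2z₀/π⌋ + 1 = ⌊3.119⌋ + 1 = 4.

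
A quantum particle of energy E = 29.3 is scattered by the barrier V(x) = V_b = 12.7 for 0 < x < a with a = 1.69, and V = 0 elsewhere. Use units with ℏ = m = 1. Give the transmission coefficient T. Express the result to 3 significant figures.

T = 0.992

Above the barrier the interior wavenumber is k₂ = √(2m(E − V_b))/ℏ = 5.762, giving phase k₂a = 9.738.
Matching at both interfaces gives T⁻¹ = 1 + V_b² sin²(k₂a) / [4E(E − V_b)] = 1.008, hence T = 0.992.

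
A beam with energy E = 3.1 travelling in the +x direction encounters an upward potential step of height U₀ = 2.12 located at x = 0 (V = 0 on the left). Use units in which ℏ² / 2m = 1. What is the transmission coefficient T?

T = 0.921

On each side the TISE gives plane waves with k = √(2m(E − V))/ℏ: k₁ = √(2·½·3.1) = 1.761, k₂ = √(2·½·0.98) = 0.9899.
Continuity of ψ and ψ′ at the step yields the reflection amplitude r = (k₁ − k₂)/(k₁ + k₂) = 0.2802; thus R = |r|² = 0.07851, T = 0.9215.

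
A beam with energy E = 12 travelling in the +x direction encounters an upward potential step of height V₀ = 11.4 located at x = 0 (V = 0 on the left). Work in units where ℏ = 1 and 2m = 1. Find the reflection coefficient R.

The wavenumbers are k₁ = √(2mE)/ℏ = 3.464 on the left and k₂ = √(2m(E − V₀))/ℏ = 0.7746 on the right.
Matching ψ and ψ′ at x = 0 gives r = (k₁ − k₂)/(k₁ + k₂), so R = r² = 0.4026 and T = 1 − R = 0.5974.

R = 0.403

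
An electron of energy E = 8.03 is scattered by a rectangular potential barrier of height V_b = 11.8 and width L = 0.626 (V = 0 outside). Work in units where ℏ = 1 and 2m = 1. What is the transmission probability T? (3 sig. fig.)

Since E < V_b the interior solution is evanescent with decay constant κ = √(2m(V_b − E))/ℏ = 1.942.
κL = 1.215, sinh(κL) = 1.538.
Matching ψ, ψ′ at both faces gives T = [1 + V_b² sinh²(κL) / (4E(V_b − E))]⁻¹ = 1/3.719 = 0.269.

T = 0.269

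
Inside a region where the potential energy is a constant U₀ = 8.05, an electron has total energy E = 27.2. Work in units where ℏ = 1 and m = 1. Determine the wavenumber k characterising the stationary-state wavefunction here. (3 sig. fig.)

With E > U₀ the solution is oscillatory, ψ ∝ e^{±ikx} with k = √(2m(E − U₀))/ℏ.
k = √(2 × 1 × 19.15) = 6.189.

k = 6.19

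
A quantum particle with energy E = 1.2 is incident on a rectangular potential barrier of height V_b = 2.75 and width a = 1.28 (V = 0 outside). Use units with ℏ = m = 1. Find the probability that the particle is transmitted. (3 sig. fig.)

E < V_b: inside the barrier ψ ∝ e^{±κx} with κ = √(2m(V_b − E))/ℏ = 1.761.
κa = 2.254, sinh(κa) = 4.709.
Matching ψ, ψ′ at both faces gives T = [1 + V_b² sinh²(κa) / (4E(V_b − E))]⁻¹ = 1/23.54 = 0.0425.

T = 0.0425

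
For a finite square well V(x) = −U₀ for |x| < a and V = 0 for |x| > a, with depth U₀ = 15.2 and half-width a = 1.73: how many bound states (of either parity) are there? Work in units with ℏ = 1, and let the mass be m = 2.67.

The dimensionless depth is z₀ = a√(2mU₀)/ℏ = 1.73 × √(81.17) = 15.59.
The even/odd transcendental equations gain one root per π/2 in z₀, giving N = 1 + ⌊2z₀/π⌋ = 1 + ⌊9.922⌋ = 10.

N = 10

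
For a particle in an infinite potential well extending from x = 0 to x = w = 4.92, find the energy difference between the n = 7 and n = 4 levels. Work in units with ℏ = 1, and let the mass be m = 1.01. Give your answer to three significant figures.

ΔE = 6.66

E_n = n²π²ℏ²/(2mw²), so ΔE = (7² − 4²) π²ℏ²/(2mw²).
ΔE = 33 × π² / (2 × 1.01 × 4.92²) = 6.661.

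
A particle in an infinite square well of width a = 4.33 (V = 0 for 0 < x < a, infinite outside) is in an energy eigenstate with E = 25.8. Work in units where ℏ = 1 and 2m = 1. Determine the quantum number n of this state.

For an infinite well E_n = n²π²ℏ²/(2ma²), so n = (a/πℏ)√(2mE).
n = (4.33/π) × √(2 × 0.5 × 25.8) = 7.001 → n = 7.

n = 7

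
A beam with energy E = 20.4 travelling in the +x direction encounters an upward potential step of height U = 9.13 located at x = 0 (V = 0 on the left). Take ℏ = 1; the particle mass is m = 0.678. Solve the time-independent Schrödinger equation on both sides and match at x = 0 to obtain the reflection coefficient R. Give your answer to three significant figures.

On each side the TISE gives plane waves with k = √(2m(E − V))/ℏ: k₁ = √(2·0.678·20.4) = 5.260, k₂ = √(2·0.678·11.27) = 3.909.
Continuity of ψ and ψ′ at the step yields the reflection amplitude r = (k₁ − k₂)/(k₁ + k₂) = 0.1473; thus R = |r|² = 0.02169, T = 0.9783.

R = 0.0217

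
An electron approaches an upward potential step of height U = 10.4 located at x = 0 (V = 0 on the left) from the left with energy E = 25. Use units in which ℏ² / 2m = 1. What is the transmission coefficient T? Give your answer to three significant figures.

T = 0.982

On each side the TISE gives plane waves with k = √(2m(E − V))/ℏ: k₁ = √(2·½·25) = 5.000, k₂ = √(2·½·14.6) = 3.821.
Matching ψ and ψ′ at x = 0 gives r = (k₁ − k₂)/(k₁ + k₂), so R = r² = 0.01786 and T = 1 − R = 0.9821.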